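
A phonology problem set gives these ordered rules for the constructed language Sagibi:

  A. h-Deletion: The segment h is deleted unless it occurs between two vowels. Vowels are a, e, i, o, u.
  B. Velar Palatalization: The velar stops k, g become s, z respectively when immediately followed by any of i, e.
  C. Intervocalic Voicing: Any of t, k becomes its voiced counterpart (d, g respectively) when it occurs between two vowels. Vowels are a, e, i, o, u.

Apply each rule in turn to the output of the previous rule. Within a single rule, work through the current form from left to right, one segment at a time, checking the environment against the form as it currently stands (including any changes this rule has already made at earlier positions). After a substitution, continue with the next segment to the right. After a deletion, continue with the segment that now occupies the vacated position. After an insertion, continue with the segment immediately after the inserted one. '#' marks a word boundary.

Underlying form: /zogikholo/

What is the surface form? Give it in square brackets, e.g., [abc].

[zozigolo]

A h-Deletion: [zogikholo] → [zogikolo]
B Velar Palatalization: [zogikolo] → [zozikolo]
C Intervocalic Voicing: [zozikolo] → [zozigolo]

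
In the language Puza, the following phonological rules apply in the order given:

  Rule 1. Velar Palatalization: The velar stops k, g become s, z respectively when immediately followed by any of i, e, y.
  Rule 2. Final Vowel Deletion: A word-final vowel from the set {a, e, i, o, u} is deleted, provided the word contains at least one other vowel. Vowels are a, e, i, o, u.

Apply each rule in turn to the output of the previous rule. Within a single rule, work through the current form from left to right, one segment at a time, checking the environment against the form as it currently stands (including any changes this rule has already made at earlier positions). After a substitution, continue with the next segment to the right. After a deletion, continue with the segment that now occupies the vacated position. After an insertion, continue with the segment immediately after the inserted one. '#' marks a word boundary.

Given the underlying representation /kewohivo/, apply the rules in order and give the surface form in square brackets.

Rule 1 Velar Palatalization: [kewohivo] → [sewohivo]
Rule 2 Final Vowel Deletion: [sewohivo] → [sewohiv]

[sewohiv]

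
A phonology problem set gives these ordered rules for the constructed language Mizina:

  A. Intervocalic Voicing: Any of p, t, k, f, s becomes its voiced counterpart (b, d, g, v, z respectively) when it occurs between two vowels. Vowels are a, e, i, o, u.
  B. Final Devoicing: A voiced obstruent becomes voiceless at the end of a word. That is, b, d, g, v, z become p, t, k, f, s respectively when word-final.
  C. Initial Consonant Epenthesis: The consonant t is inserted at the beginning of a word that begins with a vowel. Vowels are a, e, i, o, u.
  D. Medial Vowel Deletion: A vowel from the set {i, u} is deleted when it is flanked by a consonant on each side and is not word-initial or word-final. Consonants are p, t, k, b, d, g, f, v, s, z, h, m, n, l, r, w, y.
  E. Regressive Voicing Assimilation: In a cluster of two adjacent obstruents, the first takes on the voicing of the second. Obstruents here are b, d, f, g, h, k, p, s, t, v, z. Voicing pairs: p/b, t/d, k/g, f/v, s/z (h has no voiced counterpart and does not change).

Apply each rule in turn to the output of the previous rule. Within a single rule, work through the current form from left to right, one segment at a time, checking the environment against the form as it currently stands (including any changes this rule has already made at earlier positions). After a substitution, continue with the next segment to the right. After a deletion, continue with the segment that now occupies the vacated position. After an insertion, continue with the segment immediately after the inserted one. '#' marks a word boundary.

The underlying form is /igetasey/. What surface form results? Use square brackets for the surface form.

A Intervocalic Voicing: [igetasey] → [igedazey]
B Final Devoicing: no change — [igedazey]
C Initial Consonant Epenthesis: [igedazey] → [tigedazey]
D Medial Vowel Deletion: [tigedazey] → [tgedazey]
E Regressive Voicing Assimilation: [tgedazey] → [dgedazey]

[dgedazey]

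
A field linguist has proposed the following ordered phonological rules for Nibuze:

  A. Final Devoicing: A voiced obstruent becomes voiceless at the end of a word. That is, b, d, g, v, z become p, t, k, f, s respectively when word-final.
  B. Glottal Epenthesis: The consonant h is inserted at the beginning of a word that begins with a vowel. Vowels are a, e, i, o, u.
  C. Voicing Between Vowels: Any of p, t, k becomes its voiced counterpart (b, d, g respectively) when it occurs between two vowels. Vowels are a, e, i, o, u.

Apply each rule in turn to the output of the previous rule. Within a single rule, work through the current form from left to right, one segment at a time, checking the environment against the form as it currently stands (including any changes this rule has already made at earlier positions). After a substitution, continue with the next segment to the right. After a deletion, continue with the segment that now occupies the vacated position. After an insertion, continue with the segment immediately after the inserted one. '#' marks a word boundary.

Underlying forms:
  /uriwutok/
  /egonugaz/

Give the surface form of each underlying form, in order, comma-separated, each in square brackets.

[huriwudok], [hegonugas]

/uriwutok/:
  A Final Devoicing: no change — [uriwutok]
  B Glottal Epenthesis: [uriwutok] → [huriwutok]
  C Voicing Between Vowels: [huriwutok] → [huriwudok]
/egonugaz/:
  A Final Devoicing: [egonugaz] → [egonugas]
  B Glottal Epenthesis: [egonugas] → [hegonugas]
  C Voicing Between Vowels: no change — [hegonugas]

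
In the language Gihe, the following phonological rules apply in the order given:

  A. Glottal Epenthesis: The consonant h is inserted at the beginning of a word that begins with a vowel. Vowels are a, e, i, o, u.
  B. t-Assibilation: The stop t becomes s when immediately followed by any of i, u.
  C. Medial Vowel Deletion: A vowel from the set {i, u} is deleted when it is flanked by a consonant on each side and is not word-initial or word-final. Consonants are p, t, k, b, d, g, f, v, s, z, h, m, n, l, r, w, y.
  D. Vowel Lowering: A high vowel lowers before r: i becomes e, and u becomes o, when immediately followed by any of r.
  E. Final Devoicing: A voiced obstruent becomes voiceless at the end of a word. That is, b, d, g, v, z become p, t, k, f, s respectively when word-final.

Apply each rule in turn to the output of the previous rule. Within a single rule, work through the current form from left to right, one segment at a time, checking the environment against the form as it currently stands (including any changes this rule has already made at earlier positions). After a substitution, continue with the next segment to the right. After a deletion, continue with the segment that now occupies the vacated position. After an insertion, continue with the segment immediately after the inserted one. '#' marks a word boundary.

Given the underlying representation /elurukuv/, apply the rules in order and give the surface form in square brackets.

[helrkf]

A Glottal Epenthesis: [elurukuv] → [helurukuv]
B t-Assibilation: no change — [helurukuv]
C Medial Vowel Deletion: [helurukuv] → [helrkv]
D Vowel Lowering: no change — [helrkv]
E Final Devoicing: [helrkv] → [helrkf]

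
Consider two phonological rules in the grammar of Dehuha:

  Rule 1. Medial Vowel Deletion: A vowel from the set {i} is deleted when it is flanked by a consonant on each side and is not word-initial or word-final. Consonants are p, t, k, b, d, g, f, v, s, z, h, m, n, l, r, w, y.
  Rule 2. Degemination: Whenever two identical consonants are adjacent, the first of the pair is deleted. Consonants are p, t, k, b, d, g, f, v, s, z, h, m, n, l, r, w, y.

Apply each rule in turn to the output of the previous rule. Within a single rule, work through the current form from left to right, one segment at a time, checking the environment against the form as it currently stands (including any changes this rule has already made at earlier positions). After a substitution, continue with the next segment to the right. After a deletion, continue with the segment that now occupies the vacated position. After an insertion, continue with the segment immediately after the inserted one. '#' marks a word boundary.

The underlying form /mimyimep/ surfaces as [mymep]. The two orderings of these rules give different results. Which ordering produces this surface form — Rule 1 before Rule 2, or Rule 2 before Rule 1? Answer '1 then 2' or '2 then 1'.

Order 1 then 2:
  1 Medial Vowel Deletion: [mimyimep] → [mmymep]
  2 Degemination: [mmymep] → [mymep]
  result: [mymep]
Order 2 then 1:
  2 Degemination: no change — [mimyimep]
  1 Medial Vowel Deletion: [mimyimep] → [mmymep]
  result: [mmymep]

1 then 2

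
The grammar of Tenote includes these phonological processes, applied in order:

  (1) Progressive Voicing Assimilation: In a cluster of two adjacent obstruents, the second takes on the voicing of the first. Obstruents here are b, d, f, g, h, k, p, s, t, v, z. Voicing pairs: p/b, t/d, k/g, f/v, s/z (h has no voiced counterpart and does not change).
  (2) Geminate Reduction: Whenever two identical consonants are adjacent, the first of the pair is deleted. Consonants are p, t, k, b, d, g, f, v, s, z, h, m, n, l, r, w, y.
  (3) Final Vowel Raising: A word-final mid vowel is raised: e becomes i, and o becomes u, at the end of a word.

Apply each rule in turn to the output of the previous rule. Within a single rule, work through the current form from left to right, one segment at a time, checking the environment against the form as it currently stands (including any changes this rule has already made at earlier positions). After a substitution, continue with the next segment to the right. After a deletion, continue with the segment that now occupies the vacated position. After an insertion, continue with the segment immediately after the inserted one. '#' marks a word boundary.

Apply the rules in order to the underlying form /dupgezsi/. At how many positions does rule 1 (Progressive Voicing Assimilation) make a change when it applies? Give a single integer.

2

(1) Progressive Voicing Assimilation: [dupgezsi] → [dupkezzi]
(2) Geminate Reduction: [dupkezzi] → [dupkezi]
(3) Final Vowel Raising: no change — [dupkezi]
Rule 1 changed 2 position(s).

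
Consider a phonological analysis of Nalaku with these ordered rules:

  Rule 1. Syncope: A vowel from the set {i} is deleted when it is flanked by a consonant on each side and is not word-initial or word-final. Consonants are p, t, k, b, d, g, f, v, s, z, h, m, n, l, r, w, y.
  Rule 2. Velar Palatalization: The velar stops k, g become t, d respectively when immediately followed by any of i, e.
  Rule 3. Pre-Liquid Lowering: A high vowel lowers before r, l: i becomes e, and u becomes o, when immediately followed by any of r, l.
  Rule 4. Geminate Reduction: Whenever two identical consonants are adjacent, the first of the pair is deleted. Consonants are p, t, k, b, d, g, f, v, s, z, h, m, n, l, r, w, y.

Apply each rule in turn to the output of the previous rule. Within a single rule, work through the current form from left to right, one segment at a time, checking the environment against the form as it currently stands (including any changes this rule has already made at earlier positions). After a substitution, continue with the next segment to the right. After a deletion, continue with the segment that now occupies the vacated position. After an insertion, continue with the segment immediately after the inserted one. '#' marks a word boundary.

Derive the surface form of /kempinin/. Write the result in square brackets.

[tempn]

Rule 1 Syncope: [kempinin] → [kempnn]
Rule 2 Velar Palatalization: [kempnn] → [tempnn]
Rule 3 Pre-Liquid Lowering: no change — [tempnn]
Rule 4 Geminate Reduction: [tempnn] → [tempn]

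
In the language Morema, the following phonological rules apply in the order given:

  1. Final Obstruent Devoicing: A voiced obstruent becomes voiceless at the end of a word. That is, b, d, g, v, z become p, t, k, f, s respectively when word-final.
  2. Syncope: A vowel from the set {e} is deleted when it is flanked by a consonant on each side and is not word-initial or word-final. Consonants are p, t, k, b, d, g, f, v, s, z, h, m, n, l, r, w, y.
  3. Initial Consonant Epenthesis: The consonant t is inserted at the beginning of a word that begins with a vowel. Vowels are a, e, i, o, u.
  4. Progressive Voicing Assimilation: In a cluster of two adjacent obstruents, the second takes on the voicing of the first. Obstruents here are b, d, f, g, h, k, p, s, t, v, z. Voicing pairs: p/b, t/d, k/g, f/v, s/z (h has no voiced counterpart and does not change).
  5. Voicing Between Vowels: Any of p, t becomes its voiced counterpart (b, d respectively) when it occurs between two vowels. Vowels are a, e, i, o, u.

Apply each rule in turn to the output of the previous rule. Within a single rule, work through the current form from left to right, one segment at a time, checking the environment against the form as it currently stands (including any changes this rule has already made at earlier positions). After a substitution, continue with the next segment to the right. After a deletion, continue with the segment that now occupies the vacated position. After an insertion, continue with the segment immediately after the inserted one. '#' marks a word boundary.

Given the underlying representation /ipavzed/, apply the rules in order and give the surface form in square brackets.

1 Final Obstruent Devoicing: [ipavzed] → [ipavzet]
2 Syncope: [ipavzet] → [ipavzt]
3 Initial Consonant Epenthesis: [ipavzt] → [tipavzt]
4 Progressive Voicing Assimilation: [tipavzt] → [tipavzd]
5 Voicing Between Vowels: [tipavzd] → [tibavzd]

[tibavzd]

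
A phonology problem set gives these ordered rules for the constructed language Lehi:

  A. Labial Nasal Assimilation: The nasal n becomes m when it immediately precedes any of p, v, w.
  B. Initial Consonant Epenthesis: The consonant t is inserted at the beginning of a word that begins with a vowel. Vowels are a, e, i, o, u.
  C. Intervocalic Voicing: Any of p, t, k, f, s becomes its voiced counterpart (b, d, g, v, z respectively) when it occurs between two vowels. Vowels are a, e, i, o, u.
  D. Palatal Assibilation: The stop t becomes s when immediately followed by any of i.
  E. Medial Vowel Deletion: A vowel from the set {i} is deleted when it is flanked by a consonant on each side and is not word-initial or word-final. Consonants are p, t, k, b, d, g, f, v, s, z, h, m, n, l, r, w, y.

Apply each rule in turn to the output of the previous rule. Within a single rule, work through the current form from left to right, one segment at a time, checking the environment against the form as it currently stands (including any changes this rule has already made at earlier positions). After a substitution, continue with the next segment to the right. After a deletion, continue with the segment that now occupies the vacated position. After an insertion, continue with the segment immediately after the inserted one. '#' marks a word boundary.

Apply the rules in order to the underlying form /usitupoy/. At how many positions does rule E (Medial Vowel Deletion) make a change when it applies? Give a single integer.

1

A Labial Nasal Assimilation: no change — [usitupoy]
B Initial Consonant Epenthesis: [usitupoy] → [tusitupoy]
C Intervocalic Voicing: [tusitupoy] → [tuziduboy]
D Palatal Assibilation: no change — [tuziduboy]
E Medial Vowel Deletion: [tuziduboy] → [tuzduboy]
Rule E changed 1 position(s).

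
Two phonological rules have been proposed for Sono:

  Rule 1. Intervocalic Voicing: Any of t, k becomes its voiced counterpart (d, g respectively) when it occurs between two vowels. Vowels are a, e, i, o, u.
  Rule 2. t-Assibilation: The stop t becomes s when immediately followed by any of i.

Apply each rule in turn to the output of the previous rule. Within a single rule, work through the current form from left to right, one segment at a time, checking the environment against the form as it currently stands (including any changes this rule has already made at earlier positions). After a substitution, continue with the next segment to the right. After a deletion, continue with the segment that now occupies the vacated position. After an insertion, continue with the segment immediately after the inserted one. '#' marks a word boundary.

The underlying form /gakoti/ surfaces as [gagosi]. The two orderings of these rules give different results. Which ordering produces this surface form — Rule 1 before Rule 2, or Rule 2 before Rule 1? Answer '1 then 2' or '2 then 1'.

2 then 1

Order 1 then 2:
  1 Intervocalic Voicing: [gakoti] → [gagodi]
  2 t-Assibilation: no change — [gagodi]
  result: [gagodi]
Order 2 then 1:
  2 t-Assibilation: [gakoti] → [gakosi]
  1 Intervocalic Voicing: [gakosi] → [gagosi]
  result: [gagosi]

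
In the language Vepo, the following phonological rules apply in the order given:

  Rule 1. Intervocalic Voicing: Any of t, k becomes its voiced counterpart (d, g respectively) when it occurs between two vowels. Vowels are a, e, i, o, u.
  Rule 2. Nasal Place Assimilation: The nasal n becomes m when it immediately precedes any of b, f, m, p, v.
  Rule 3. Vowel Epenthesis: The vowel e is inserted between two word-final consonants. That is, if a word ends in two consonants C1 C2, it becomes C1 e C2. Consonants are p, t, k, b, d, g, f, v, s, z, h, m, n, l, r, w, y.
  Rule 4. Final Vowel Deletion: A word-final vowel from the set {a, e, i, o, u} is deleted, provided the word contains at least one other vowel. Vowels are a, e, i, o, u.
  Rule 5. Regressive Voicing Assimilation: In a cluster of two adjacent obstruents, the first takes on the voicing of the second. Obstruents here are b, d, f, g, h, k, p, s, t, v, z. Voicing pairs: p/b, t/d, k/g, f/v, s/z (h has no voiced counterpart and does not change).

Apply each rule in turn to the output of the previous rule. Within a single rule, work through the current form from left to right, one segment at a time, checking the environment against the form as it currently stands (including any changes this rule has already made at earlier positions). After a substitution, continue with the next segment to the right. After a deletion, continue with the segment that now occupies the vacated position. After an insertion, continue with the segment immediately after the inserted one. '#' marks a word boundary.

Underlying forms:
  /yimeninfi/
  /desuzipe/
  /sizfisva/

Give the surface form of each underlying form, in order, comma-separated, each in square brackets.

[yimenimf], [desuzip], [sisfizv]

/yimeninfi/:
  Rule 1 Intervocalic Voicing: no change — [yimeninfi]
  Rule 2 Nasal Place Assimilation: [yimeninfi] → [yimenimfi]
  Rule 3 Vowel Epenthesis: no change — [yimenimfi]
  Rule 4 Final Vowel Deletion: [yimenimfi] → [yimenimf]
  Rule 5 Regressive Voicing Assimilation: no change — [yimenimf]
/desuzipe/:
  Rule 1 Intervocalic Voicing: no change — [desuzipe]
  Rule 2 Nasal Place Assimilation: no change — [desuzipe]
  Rule 3 Vowel Epenthesis: no change — [desuzipe]
  Rule 4 Final Vowel Deletion: [desuzipe] → [desuzip]
  Rule 5 Regressive Voicing Assimilation: no change — [desuzip]
/sizfisva/:
  Rule 1 Intervocalic Voicing: no change — [sizfisva]
  Rule 2 Nasal Place Assimilation: no change — [sizfisva]
  Rule 3 Vowel Epenthesis: no change — [sizfisva]
  Rule 4 Final Vowel Deletion: [sizfisva] → [sizfisv]
  Rule 5 Regressive Voicing Assimilation: [sizfisv] → [sisfizv]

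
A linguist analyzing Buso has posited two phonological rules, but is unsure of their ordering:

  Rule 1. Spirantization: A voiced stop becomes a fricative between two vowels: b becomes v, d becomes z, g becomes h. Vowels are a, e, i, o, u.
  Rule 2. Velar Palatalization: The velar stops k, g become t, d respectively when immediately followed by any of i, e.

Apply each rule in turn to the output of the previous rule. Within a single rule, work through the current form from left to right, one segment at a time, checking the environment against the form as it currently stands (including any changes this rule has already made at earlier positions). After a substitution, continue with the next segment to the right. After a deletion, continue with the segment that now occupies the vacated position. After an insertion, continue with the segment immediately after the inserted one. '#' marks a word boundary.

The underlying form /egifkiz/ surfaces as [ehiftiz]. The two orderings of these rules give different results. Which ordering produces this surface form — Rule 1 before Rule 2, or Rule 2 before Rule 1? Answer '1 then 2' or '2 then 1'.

Order 1 then 2:
  1 Spirantization: [egifkiz] → [ehifkiz]
  2 Velar Palatalization: [ehifkiz] → [ehiftiz]
  result: [ehiftiz]
Order 2 then 1:
  2 Velar Palatalization: [egifkiz] → [ediftiz]
  1 Spirantization: [ediftiz] → [eziftiz]
  result: [eziftiz]

1 then 2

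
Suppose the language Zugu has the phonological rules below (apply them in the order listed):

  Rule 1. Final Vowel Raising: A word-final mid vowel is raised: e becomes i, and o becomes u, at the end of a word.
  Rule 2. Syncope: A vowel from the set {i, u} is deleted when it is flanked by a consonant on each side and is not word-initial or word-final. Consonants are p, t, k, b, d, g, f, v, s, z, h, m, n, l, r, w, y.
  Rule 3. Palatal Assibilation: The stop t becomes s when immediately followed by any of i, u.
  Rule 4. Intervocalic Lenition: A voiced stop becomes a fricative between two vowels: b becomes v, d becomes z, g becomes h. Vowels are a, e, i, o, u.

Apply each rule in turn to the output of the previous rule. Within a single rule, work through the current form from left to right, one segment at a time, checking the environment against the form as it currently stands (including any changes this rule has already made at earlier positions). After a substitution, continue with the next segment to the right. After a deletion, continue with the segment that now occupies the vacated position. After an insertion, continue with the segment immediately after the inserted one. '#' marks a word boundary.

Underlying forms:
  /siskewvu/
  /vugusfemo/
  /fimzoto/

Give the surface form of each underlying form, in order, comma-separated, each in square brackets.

[sskewvu], [vgsfemu], [fmzosu]

/siskewvu/:
  Rule 1 Final Vowel Raising: no change — [siskewvu]
  Rule 2 Syncope: [siskewvu] → [sskewvu]
  Rule 3 Palatal Assibilation: no change — [sskewvu]
  Rule 4 Intervocalic Lenition: no change — [sskewvu]
/vugusfemo/:
  Rule 1 Final Vowel Raising: [vugusfemo] → [vugusfemu]
  Rule 2 Syncope: [vugusfemu] → [vgsfemu]
  Rule 3 Palatal Assibilation: no change — [vgsfemu]
  Rule 4 Intervocalic Lenition: no change — [vgsfemu]
/fimzoto/:
  Rule 1 Final Vowel Raising: [fimzoto] → [fimzotu]
  Rule 2 Syncope: [fimzotu] → [fmzotu]
  Rule 3 Palatal Assibilation: [fmzotu] → [fmzosu]
  Rule 4 Intervocalic Lenition: no change — [fmzosu]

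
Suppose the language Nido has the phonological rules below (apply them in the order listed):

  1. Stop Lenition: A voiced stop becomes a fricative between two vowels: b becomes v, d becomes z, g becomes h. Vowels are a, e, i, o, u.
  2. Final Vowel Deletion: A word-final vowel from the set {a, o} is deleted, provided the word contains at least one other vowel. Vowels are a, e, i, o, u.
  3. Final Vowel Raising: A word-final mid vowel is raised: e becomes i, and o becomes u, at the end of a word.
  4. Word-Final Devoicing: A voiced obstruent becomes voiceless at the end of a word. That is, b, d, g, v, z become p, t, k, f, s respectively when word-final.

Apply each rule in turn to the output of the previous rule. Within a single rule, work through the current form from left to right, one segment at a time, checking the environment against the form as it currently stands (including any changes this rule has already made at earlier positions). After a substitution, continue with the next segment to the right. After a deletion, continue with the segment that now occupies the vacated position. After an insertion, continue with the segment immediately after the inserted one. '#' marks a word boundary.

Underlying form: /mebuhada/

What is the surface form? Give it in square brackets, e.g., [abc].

[mevuhas]

1 Stop Lenition: [mebuhada] → [mevuhaza]
2 Final Vowel Deletion: [mevuhaza] → [mevuhaz]
3 Final Vowel Raising: no change — [mevuhaz]
4 Word-Final Devoicing: [mevuhaz] → [mevuhas]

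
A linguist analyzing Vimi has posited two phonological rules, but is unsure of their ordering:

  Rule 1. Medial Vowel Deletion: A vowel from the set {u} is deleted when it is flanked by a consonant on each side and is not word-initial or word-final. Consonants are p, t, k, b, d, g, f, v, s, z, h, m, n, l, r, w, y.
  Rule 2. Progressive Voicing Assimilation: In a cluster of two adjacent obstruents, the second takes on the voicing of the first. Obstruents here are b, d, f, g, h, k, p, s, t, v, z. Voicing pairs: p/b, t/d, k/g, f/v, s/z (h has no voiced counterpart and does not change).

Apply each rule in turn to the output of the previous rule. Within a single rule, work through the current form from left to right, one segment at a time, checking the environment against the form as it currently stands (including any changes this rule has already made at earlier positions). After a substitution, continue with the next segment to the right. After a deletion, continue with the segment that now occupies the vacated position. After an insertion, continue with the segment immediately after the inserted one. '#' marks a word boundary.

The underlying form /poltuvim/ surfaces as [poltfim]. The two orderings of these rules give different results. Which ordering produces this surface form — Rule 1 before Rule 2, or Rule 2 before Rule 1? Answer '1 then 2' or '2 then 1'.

Order 1 then 2:
  1 Medial Vowel Deletion: [poltuvim] → [poltvim]
  2 Progressive Voicing Assimilation: [poltvim] → [poltfim]
  result: [poltfim]
Order 2 then 1:
  2 Progressive Voicing Assimilation: no change — [poltuvim]
  1 Medial Vowel Deletion: [poltuvim] → [poltvim]
  result: [poltvim]

1 then 2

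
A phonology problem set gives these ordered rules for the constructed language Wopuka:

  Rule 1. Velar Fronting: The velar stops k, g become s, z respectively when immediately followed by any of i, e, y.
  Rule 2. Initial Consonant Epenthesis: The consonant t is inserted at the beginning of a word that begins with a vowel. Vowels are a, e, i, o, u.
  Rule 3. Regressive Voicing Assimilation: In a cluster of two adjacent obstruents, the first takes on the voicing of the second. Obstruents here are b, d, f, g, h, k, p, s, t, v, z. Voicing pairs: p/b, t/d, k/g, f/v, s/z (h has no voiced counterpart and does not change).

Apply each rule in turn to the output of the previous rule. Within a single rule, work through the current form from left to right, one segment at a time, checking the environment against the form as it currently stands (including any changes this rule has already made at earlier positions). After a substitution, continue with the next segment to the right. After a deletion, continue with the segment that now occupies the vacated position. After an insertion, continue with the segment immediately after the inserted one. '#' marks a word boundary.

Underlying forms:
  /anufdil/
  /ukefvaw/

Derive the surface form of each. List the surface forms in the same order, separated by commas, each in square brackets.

[tanuvdil], [tusevvaw]

/anufdil/:
  Rule 1 Velar Fronting: no change — [anufdil]
  Rule 2 Initial Consonant Epenthesis: [anufdil] → [tanufdil]
  Rule 3 Regressive Voicing Assimilation: [tanufdil] → [tanuvdil]
/ukefvaw/:
  Rule 1 Velar Fronting: [ukefvaw] → [usefvaw]
  Rule 2 Initial Consonant Epenthesis: [usefvaw] → [tusefvaw]
  Rule 3 Regressive Voicing Assimilation: [tusefvaw] → [tusevvaw]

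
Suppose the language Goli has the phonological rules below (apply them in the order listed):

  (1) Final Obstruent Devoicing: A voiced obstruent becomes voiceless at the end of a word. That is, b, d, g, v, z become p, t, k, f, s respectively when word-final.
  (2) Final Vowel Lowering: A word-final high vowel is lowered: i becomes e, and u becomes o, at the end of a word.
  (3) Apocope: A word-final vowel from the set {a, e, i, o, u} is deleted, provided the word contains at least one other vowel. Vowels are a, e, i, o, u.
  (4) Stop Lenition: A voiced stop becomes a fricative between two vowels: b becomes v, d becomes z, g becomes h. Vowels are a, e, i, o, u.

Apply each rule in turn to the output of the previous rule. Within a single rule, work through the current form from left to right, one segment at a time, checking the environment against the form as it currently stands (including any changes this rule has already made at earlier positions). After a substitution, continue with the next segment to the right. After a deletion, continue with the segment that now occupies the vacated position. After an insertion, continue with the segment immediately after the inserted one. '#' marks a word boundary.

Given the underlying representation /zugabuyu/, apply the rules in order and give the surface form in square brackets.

[zuhavuy]

(1) Final Obstruent Devoicing: no change — [zugabuyu]
(2) Final Vowel Lowering: [zugabuyu] → [zugabuyo]
(3) Apocope: [zugabuyo] → [zugabuy]
(4) Stop Lenition: [zugabuy] → [zuhavuy]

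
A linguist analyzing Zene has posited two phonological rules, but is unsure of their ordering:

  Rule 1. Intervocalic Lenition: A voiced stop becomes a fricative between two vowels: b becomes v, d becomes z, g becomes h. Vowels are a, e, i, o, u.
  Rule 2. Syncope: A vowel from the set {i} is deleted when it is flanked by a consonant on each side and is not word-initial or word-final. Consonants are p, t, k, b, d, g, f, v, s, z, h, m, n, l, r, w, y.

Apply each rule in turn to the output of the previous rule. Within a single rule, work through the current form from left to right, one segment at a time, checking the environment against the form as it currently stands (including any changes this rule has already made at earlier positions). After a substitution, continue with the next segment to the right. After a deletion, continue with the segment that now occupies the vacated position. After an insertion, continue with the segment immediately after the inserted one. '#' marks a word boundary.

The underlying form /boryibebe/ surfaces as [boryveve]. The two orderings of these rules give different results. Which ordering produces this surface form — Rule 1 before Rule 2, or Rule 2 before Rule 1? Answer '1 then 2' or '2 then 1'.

Order 1 then 2:
  1 Intervocalic Lenition: [boryibebe] → [boryiveve]
  2 Syncope: [boryiveve] → [boryveve]
  result: [boryveve]
Order 2 then 1:
  2 Syncope: [boryibebe] → [borybebe]
  1 Intervocalic Lenition: [borybebe] → [borybeve]
  result: [borybeve]

1 then 2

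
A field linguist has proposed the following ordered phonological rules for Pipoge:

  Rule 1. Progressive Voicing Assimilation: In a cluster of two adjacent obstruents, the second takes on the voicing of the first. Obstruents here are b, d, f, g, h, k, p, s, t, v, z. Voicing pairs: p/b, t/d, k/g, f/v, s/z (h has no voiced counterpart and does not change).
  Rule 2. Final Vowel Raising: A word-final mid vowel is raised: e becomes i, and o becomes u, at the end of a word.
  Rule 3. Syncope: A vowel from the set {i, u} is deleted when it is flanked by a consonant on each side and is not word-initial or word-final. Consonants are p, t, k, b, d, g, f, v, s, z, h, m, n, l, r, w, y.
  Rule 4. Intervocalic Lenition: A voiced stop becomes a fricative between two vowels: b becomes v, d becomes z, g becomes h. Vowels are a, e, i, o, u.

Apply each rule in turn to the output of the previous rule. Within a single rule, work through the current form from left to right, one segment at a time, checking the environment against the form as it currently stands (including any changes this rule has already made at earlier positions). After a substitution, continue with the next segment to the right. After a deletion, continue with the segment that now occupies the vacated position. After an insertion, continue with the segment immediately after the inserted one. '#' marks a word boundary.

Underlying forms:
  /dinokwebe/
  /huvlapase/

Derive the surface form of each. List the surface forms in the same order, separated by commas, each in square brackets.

/dinokwebe/:
  Rule 1 Progressive Voicing Assimilation: no change — [dinokwebe]
  Rule 2 Final Vowel Raising: [dinokwebe] → [dinokwebi]
  Rule 3 Syncope: [dinokwebi] → [dnokwebi]
  Rule 4 Intervocalic Lenition: [dnokwebi] → [dnokwevi]
/huvlapase/:
  Rule 1 Progressive Voicing Assimilation: no change — [huvlapase]
  Rule 2 Final Vowel Raising: [huvlapase] → [huvlapasi]
  Rule 3 Syncope: [huvlapasi] → [hvlapasi]
  Rule 4 Intervocalic Lenition: no change — [hvlapasi]

[dnokwevi], [hvlapasi]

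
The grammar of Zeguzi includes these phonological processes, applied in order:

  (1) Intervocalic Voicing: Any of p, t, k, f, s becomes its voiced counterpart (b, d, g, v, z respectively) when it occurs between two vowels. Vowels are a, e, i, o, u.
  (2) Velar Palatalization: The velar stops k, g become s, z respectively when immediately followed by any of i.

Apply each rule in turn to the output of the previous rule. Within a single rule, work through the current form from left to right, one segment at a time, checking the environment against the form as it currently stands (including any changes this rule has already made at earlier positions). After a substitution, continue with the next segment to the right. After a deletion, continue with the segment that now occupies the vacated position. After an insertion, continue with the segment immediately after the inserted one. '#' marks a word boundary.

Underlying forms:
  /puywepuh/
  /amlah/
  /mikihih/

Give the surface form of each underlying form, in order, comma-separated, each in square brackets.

[puywebuh], [amlah], [mizihih]

/puywepuh/:
  (1) Intervocalic Voicing: [puywepuh] → [puywebuh]
  (2) Velar Palatalization: no change — [puywebuh]
/amlah/:
  (1) Intervocalic Voicing: no change — [amlah]
  (2) Velar Palatalization: no change — [amlah]
/mikihih/:
  (1) Intervocalic Voicing: [mikihih] → [migihih]
  (2) Velar Palatalization: [migihih] → [mizihih]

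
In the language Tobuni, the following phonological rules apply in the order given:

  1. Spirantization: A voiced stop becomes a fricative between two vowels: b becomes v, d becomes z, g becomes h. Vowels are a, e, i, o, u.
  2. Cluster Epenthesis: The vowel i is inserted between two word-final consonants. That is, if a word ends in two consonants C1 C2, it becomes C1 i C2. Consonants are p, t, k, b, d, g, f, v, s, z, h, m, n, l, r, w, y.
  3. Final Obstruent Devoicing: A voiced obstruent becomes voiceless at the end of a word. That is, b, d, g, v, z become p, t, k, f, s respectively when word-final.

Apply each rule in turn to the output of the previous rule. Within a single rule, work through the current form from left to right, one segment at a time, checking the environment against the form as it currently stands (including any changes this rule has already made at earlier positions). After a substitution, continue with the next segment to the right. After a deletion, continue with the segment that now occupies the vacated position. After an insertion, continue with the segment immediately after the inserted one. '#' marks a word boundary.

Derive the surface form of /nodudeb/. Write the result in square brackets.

[nozuzep]

1 Spirantization: [nodudeb] → [nozuzeb]
2 Cluster Epenthesis: no change — [nozuzeb]
3 Final Obstruent Devoicing: [nozuzeb] → [nozuzep]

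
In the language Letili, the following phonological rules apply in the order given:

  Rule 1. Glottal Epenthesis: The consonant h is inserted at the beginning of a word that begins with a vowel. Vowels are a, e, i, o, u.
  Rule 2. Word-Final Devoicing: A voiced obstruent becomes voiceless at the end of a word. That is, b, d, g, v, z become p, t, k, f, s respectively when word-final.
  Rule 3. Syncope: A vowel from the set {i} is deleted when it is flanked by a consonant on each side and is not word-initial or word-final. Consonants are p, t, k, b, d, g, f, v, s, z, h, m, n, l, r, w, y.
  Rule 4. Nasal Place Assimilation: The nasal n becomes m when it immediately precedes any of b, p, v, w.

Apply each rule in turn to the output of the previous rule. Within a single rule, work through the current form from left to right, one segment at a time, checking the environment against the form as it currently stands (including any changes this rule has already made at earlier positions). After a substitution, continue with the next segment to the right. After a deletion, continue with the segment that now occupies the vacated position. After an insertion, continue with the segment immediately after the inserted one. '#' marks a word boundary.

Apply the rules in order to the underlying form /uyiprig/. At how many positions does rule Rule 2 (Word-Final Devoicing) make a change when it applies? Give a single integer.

1

Rule 1 Glottal Epenthesis: [uyiprig] → [huyiprig]
Rule 2 Word-Final Devoicing: [huyiprig] → [huyiprik]
Rule 3 Syncope: [huyiprik] → [huyprk]
Rule 4 Nasal Place Assimilation: no change — [huyprk]
Rule Rule 2 changed 1 position(s).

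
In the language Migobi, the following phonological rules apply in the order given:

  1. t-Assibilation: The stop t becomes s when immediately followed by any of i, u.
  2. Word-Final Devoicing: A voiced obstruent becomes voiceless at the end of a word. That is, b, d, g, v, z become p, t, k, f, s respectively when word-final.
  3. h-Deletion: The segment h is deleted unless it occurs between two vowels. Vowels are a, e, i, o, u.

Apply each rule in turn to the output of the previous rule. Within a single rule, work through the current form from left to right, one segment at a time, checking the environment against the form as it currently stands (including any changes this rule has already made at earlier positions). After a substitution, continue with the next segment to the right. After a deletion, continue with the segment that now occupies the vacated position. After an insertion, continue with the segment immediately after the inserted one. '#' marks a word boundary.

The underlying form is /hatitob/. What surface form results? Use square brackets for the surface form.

1 t-Assibilation: [hatitob] → [hasitob]
2 Word-Final Devoicing: [hasitob] → [hasitop]
3 h-Deletion: [hasitop] → [asitop]

[asitop]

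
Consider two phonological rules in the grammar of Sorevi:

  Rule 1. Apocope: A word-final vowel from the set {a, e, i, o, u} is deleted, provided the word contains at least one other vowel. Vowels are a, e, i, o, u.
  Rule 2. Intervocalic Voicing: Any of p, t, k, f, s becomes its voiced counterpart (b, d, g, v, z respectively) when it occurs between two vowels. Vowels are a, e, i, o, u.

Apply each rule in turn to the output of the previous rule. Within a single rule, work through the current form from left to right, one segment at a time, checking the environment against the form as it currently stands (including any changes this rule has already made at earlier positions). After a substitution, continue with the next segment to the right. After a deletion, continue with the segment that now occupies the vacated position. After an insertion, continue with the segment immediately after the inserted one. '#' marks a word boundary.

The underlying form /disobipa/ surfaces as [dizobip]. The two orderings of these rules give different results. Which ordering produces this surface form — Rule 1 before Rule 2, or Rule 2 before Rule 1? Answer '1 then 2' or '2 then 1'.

1 then 2

Order 1 then 2:
  1 Apocope: [disobipa] → [disobip]
  2 Intervocalic Voicing: [disobip] → [dizobip]
  result: [dizobip]
Order 2 then 1:
  2 Intervocalic Voicing: [disobipa] → [dizobiba]
  1 Apocope: [dizobiba] → [dizobib]
  result: [dizobib]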